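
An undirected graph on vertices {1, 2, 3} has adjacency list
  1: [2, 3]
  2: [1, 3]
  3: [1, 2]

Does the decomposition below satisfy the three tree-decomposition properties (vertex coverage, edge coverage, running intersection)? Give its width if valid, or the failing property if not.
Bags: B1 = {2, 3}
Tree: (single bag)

No — vertex 1 appears in no bag.

A tree decomposition must satisfy three properties: every vertex lies in some bag; for every edge, both endpoints lie together in some bag; and for every vertex, the bags containing it form a connected subtree. Here vertex 1 appears in no bag, so the decomposition is invalid.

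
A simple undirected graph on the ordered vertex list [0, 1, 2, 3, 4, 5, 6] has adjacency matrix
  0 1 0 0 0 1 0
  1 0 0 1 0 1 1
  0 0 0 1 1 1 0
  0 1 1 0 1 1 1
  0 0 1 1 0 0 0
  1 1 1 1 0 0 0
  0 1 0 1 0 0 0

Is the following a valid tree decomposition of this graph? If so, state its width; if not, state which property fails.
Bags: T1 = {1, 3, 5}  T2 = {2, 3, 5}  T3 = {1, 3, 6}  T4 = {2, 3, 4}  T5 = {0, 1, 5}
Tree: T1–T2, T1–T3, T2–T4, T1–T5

Yes; width 2.

Vertex coverage: the bags together contain {0, 1, 2, 3, 4, 5, 6}, the full vertex set. Edge coverage: each edge of G has both endpoints in at least one bag. Running intersection: for every vertex, the bags containing it form a connected subtree. All three properties hold, so this is a valid tree decomposition of width max|bag| − 1 = 2, and hence tw(G) ≤ 2.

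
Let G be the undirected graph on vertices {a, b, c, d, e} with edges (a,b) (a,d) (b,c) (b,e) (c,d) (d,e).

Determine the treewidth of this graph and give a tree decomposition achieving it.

The largest bag has 3 vertices, giving width 2; this decomposition certifies tw(G) ≤ 2. Since d–c–b–e–d is a cycle in G, G is not acyclic. Forests are exactly the graphs of treewidth ≤ 1, so tw(G) ≥ 2. Hence tw(G) = 2 exactly.

Treewidth 2.
One optimal decomposition is:
Bags: B1 = {b, c, d}  B2 = {b, d, e}  B3 = {a, b, d}
Tree: B1–B2, B2–B3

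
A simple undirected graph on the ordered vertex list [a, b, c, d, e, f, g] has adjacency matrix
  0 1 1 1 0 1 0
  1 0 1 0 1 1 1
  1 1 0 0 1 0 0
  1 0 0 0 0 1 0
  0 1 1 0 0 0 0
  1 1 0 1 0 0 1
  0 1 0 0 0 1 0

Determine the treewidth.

A width-2 tree decomposition is:
Bags: B1 = {b, f, g}  B2 = {a, b, f}  B3 = {a, d, f}  B4 = {a, b, c}  B5 = {b, c, e}
Tree: B1–B2, B2–B3, B2–B4, B4–B5
The largest bag has 3 vertices, giving width 2; this decomposition certifies tw(G) ≤ 2. For the lower bound, the 3 vertices {a, d, f} are pairwise adjacent, and any tree decomposition puts a clique entirely inside one bag — forcing width ≥ 2. Hence tw(G) = 2 exactly.

2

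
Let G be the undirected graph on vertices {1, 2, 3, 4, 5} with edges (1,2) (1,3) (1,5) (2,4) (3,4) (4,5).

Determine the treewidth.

2

A width-2 tree decomposition is:
Bags: B1 = {1, 2, 4}  B2 = {1, 3, 4}  B3 = {1, 4, 5}
Tree: B1–B2, B2–B3
The largest bag has 3 vertices, giving width 2; this decomposition certifies tw(G) ≤ 2. The edges 1–2–4–3–1 form a cycle, so G is not a tree and its treewidth is at least 2. Therefore the treewidth is 2.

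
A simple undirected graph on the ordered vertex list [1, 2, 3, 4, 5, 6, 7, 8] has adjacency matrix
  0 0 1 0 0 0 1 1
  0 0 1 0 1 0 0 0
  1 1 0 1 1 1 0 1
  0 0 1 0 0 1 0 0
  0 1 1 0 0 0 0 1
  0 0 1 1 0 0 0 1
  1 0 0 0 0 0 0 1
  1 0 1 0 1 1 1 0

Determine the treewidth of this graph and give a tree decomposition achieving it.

Treewidth 2.
Bags: B1 = {1, 3, 8}  B2 = {3, 6, 8}  B3 = {3, 4, 6}  B4 = {1, 7, 8}  B5 = {3, 5, 8}  B6 = {2, 3, 5}
Tree: B1–B2, B2–B3, B1–B4, B2–B5, B5–B6

Each bag holds 3 vertices, so the decomposition has width 2, which upper-bounds the treewidth. Conversely, {1, 3, 8} is a clique of size 3, and the vertices of any clique must share a bag in every tree decomposition; so some bag has ≥ 3 vertices and tw(G) ≥ 2. Hence tw(G) = 2 exactly.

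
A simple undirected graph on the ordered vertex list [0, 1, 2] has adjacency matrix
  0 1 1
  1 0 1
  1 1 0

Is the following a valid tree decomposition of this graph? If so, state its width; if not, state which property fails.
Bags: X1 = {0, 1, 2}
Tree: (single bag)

Yes; width 2.

Every vertex of G appears in some bag (union = {0, 1, 2}); every edge is covered by a bag; and for each vertex v the set of bags containing v is connected in the bag tree. The decomposition is therefore valid. The largest bag has 3 vertices, so the width is 2.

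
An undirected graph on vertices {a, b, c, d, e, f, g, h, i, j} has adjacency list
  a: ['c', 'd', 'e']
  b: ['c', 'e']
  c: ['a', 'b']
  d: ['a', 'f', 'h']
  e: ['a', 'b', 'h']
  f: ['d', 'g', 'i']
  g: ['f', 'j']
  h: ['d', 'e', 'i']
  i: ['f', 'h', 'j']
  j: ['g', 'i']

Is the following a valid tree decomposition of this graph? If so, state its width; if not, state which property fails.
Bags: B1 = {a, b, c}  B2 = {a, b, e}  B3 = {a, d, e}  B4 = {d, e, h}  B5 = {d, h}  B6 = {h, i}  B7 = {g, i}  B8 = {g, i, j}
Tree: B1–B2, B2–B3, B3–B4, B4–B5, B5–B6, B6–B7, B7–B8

A tree decomposition must satisfy three properties: every vertex lies in some bag; for every edge, both endpoints lie together in some bag; and for every vertex, the bags containing it form a connected subtree. Here vertex f appears in no bag, so the decomposition is invalid.

No — vertex f appears in no bag.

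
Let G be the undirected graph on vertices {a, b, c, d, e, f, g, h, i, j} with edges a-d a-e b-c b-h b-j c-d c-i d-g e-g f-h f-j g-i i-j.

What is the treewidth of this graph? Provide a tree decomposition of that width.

Treewidth 2.
One such decomposition:
Bags: B1 = {b, f, h}  B2 = {b, f, j}  B3 = {b, c, j}  B4 = {c, i, j}  B5 = {c, d, i}  B6 = {d, g, i}  B7 = {a, d, g}  B8 = {a, e, g}
Tree: B1–B2, B2–B3, B3–B4, B4–B5, B5–B6, B6–B7, B7–B8

The largest bag has 3 vertices, giving width 2; this decomposition certifies tw(G) ≤ 2. The edges h–f–j–b–h form a cycle, so G is not a tree and its treewidth is at least 2. Therefore the treewidth is 2.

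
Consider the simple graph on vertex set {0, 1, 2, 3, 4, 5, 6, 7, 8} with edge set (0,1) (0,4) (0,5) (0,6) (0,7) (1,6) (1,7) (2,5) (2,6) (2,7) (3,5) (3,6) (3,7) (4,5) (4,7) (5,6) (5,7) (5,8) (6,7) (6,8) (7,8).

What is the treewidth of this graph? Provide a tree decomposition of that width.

Treewidth 3.
One optimal decomposition is:
Bags: B1 = {0, 5, 6, 7}  B2 = {0, 4, 5, 7}  B3 = {5, 6, 7, 8}  B4 = {0, 1, 6, 7}  B5 = {2, 5, 6, 7}  B6 = {3, 5, 6, 7}
Tree: B1–B2, B1–B3, B1–B4, B3–B5, B1–B6

Each bag holds 4 vertices, so the decomposition has width 3, which upper-bounds the treewidth. Conversely, {0, 1, 6, 7} is a clique of size 4, and the vertices of any clique must share a bag in every tree decomposition; so some bag has ≥ 4 vertices and tw(G) ≥ 3. Hence tw(G) = 3 exactly.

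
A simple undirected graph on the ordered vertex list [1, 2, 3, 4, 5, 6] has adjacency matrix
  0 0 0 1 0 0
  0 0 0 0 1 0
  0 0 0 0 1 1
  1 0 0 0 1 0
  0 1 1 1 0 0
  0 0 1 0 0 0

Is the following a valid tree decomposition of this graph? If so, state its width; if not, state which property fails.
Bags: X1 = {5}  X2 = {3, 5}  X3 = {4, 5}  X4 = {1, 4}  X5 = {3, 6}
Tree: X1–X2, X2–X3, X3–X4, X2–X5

A tree decomposition must satisfy three properties: every vertex lies in some bag; for every edge, both endpoints lie together in some bag; and for every vertex, the bags containing it form a connected subtree. Here vertex 2 appears in no bag, so the decomposition is invalid.

No — vertex 2 appears in no bag.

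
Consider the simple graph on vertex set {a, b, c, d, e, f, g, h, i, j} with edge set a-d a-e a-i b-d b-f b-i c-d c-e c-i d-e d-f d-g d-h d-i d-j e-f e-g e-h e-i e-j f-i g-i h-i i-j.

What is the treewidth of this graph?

3

A width-3 tree decomposition is:
Bags: B1 = {d, e, f, i}  B2 = {c, d, e, i}  B3 = {a, d, e, i}  B4 = {d, e, g, i}  B5 = {b, d, f, i}  B6 = {d, e, h, i}  B7 = {d, e, i, j}
Tree: B1–B2, B2–B3, B3–B4, B1–B5, B4–B6, B4–B7
Every bag has size at most 4, so the width is 4 − 1 = 3 and tw(G) ≤ 3. Conversely, {d, e, f, i} is a clique of size 4, and the vertices of any clique must share a bag in every tree decomposition; so some bag has ≥ 4 vertices and tw(G) ≥ 3. Hence tw(G) = 3 exactly.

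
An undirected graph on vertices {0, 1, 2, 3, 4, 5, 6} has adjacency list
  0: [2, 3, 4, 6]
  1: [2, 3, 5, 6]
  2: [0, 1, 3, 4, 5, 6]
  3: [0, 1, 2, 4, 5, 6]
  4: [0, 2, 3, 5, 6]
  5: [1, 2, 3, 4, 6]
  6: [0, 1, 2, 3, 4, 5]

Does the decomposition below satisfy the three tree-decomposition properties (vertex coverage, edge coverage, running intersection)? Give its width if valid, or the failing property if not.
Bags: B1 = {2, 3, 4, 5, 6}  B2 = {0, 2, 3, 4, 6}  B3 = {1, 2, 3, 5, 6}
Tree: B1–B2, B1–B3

Vertex coverage: the bags together contain {0, 1, 2, 3, 4, 5, 6}, the full vertex set. Edge coverage: each edge of G has both endpoints in at least one bag. Running intersection: for every vertex, the bags containing it form a connected subtree. All three properties hold, so this is a valid tree decomposition of width max|bag| − 1 = 4, and hence tw(G) ≤ 4.

Yes; width 4.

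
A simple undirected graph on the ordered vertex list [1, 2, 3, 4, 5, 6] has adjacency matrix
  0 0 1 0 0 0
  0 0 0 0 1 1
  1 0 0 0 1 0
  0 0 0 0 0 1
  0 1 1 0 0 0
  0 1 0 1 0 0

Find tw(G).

1

A width-1 tree decomposition is:
Bags: B1 = {1, 3}  B2 = {3, 5}  B3 = {2, 5}  B4 = {2, 6}  B5 = {4, 6}
Tree: B1–B2, B2–B3, B3–B4, B4–B5
Each bag holds 2 vertices, so the decomposition has width 1, which upper-bounds the treewidth. Since G has at least one edge (e.g. 1–3), it is not an edgeless graph, so tw(G) ≥ 1. The upper and lower bounds meet at 1, so that is the treewidth.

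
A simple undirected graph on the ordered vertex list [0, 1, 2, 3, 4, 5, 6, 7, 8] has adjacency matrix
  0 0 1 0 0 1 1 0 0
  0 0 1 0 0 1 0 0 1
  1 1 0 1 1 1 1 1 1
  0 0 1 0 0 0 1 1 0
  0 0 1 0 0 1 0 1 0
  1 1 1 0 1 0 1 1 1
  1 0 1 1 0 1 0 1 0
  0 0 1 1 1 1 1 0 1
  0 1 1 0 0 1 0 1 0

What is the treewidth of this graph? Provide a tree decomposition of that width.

Treewidth 3.
One such decomposition:
Bags: B1 = {2, 5, 7, 8}  B2 = {2, 5, 6, 7}  B3 = {2, 4, 5, 7}  B4 = {1, 2, 5, 8}  B5 = {2, 3, 6, 7}  B6 = {0, 2, 5, 6}
Tree: B1–B2, B2–B3, B1–B4, B2–B5, B2–B6

The largest bag has 4 vertices, giving width 3; this decomposition certifies tw(G) ≤ 3. Conversely, {2, 3, 6, 7} is a clique of size 4, and the vertices of any clique must share a bag in every tree decomposition; so some bag has ≥ 4 vertices and tw(G) ≥ 3. Hence tw(G) = 3 exactly.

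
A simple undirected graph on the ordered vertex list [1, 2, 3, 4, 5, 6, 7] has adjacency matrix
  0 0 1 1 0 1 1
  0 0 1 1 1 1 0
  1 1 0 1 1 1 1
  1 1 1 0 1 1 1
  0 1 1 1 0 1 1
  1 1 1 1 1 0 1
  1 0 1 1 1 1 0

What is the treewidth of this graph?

A width-4 tree decomposition is:
Bags: B1 = {2, 3, 4, 5, 6}  B2 = {3, 4, 5, 6, 7}  B3 = {1, 3, 4, 6, 7}
Tree: B1–B2, B2–B3
Every bag has size at most 5, so the width is 5 − 1 = 4 and tw(G) ≤ 4. For the lower bound, the 5 vertices {1, 3, 4, 6, 7} are pairwise adjacent, and any tree decomposition puts a clique entirely inside one bag — forcing width ≥ 4. Therefore the treewidth is 4.

4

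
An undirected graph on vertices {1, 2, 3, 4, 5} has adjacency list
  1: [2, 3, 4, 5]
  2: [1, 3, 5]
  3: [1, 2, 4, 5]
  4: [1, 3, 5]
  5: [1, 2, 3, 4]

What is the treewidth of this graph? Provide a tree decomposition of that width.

Treewidth 3.
One optimal decomposition is:
Bags: B1 = {1, 3, 4, 5}  B2 = {1, 2, 3, 5}
Tree: B1–B2

The largest bag has 4 vertices, giving width 3; this decomposition certifies tw(G) ≤ 3. On the other hand G contains the 4-clique {1, 2, 3, 5}. A clique must lie in a single bag of any decomposition, so no decomposition can have width below 3. Combining the bounds, tw(G) = 3.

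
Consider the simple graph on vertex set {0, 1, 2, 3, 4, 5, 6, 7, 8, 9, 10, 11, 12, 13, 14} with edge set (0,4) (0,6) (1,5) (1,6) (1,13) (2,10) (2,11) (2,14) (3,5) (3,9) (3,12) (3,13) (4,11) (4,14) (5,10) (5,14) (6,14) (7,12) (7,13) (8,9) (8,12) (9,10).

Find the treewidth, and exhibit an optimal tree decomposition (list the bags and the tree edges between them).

Every bag has size at most 4, so the width is 4 − 1 = 3 and tw(G) ≤ 3. For the lower bound: the 4 vertex sets {0,4,11}, {2}, {14}, {1,5,6,10} are disjoint, each induces a connected subgraph, and every pair is joined by at least one edge of G. Contracting each set to a single vertex therefore yields K_{4} as a minor, and since treewidth is minor-monotone, tw(G) ≥ tw(K_{4}) = 3. Therefore the treewidth is 3.

Treewidth 3.
Bags: B1 = {0, 2, 4, 11}  B2 = {0, 2, 4, 14}  B3 = {0, 2, 6, 14}  B4 = {2, 6, 10, 14}  B5 = {5, 6, 10, 14}  B6 = {1, 5, 6, 10}  B7 = {1, 5, 9, 10}  B8 = {1, 3, 5, 9}  B9 = {1, 3, 9, 13}  B10 = {3, 8, 9, 13}  B11 = {3, 8, 12, 13}  B12 = {7, 8, 12, 13}
Tree: B1–B2, B2–B3, B3–B4, B4–B5, B5–B6, B6–B7, B7–B8, B8–B9, B9–B10, B10–B11, B11–B12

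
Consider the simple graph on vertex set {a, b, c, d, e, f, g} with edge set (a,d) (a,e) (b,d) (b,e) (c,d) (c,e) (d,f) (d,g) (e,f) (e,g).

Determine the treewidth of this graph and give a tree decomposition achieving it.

The largest bag has 3 vertices, giving width 2; this decomposition certifies tw(G) ≤ 2. Since d–c–e–a–d is a cycle in G, G is not acyclic. Forests are exactly the graphs of treewidth ≤ 1, so tw(G) ≥ 2. Hence tw(G) = 2 exactly.

Treewidth 2.
Bags: B1 = {c, d, e}  B2 = {a, d, e}  B3 = {b, d, e}  B4 = {d, e, f}  B5 = {d, e, g}
Tree: B1–B2, B2–B3, B3–B4, B4–B5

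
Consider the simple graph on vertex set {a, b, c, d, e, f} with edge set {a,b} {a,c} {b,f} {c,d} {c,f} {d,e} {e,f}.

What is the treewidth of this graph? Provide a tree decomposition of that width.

The largest bag has 3 vertices, giving width 2; this decomposition certifies tw(G) ≤ 2. The edges e–d–c–f–e form a cycle, so G is not a tree and its treewidth is at least 2. Combining the bounds, tw(G) = 2.

Treewidth 2.
Bags: B1 = {d, e, f}  B2 = {c, d, f}  B3 = {b, c, f}  B4 = {a, b, c}
Tree: B1–B2, B2–B3, B3–B4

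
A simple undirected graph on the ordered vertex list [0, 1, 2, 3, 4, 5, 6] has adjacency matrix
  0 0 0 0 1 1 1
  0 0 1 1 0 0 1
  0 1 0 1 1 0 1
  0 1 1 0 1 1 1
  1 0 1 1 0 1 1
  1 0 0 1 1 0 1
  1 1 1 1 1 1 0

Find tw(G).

A width-3 tree decomposition is:
Bags: B1 = {3, 4, 5, 6}  B2 = {0, 4, 5, 6}  B3 = {2, 3, 4, 6}  B4 = {1, 2, 3, 6}
Tree: B1–B2, B1–B3, B3–B4
The largest bag has 4 vertices, giving width 3; this decomposition certifies tw(G) ≤ 3. For the lower bound, the 4 vertices {0, 4, 5, 6} are pairwise adjacent, and any tree decomposition puts a clique entirely inside one bag — forcing width ≥ 3. Hence tw(G) = 3 exactly.

3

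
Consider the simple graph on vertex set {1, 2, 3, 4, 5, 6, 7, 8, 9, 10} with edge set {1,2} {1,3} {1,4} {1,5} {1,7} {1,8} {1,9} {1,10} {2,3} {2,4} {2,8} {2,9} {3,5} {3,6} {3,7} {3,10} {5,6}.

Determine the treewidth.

A width-2 tree decomposition is:
Bags: B1 = {1, 2, 9}  B2 = {1, 2, 3}  B3 = {1, 3, 10}  B4 = {1, 3, 5}  B5 = {1, 3, 7}  B6 = {1, 2, 8}  B7 = {1, 2, 4}  B8 = {3, 5, 6}
Tree: B1–B2, B2–B3, B3–B4, B3–B5, B1–B6, B1–B7, B4–B8
Every bag has size at most 3, so the width is 3 − 1 = 2 and tw(G) ≤ 2. Conversely, {1, 2, 8} is a clique of size 3, and the vertices of any clique must share a bag in every tree decomposition; so some bag has ≥ 3 vertices and tw(G) ≥ 2. The upper and lower bounds meet at 2, so that is the treewidth.

2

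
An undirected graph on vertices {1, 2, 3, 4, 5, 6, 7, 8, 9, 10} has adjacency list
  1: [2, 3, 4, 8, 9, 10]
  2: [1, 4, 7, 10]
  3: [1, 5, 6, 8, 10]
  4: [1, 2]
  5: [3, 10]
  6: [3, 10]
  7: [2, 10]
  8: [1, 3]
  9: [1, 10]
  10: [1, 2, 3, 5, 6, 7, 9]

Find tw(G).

A width-2 tree decomposition is:
Bags: B1 = {1, 3, 10}  B2 = {3, 5, 10}  B3 = {1, 9, 10}  B4 = {1, 2, 10}  B5 = {1, 3, 8}  B6 = {2, 7, 10}  B7 = {3, 6, 10}  B8 = {1, 2, 4}
Tree: B1–B2, B1–B3, B3–B4, B1–B5, B4–B6, B1–B7, B4–B8
The largest bag has 3 vertices, giving width 2; this decomposition certifies tw(G) ≤ 2. For the lower bound, the 3 vertices {1, 3, 8} are pairwise adjacent, and any tree decomposition puts a clique entirely inside one bag — forcing width ≥ 2. Therefore the treewidth is 2.

2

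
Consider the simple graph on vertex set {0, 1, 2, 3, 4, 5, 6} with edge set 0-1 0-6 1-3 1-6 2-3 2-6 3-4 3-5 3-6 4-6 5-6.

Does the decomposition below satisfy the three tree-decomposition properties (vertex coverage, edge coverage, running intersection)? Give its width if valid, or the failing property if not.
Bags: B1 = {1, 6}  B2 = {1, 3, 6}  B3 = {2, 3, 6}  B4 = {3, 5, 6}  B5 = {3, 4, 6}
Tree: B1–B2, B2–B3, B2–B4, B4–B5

No — vertex 0 appears in no bag.

A tree decomposition must satisfy three properties: every vertex lies in some bag; for every edge, both endpoints lie together in some bag; and for every vertex, the bags containing it form a connected subtree. Here vertex 0 appears in no bag, so the decomposition is invalid.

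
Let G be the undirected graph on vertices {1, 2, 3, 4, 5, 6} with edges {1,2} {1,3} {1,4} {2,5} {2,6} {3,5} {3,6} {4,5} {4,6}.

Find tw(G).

A width-3 tree decomposition is:
Bags: B1 = {1, 4, 5, 6}  B2 = {1, 3, 5, 6}  B3 = {1, 2, 5, 6}
Tree: B1–B2, B2–B3
Each bag holds 4 vertices, so the decomposition has width 3, which upper-bounds the treewidth. For the lower bound: the 4 vertex sets {4,6}, {3,5}, {1}, {2} are disjoint, each induces a connected subgraph, and every pair is joined by at least one edge of G. Contracting each set to a single vertex therefore yields K_{4} as a minor, and since treewidth is minor-monotone, tw(G) ≥ tw(K_{4}) = 3. Therefore the treewidth is 3.

3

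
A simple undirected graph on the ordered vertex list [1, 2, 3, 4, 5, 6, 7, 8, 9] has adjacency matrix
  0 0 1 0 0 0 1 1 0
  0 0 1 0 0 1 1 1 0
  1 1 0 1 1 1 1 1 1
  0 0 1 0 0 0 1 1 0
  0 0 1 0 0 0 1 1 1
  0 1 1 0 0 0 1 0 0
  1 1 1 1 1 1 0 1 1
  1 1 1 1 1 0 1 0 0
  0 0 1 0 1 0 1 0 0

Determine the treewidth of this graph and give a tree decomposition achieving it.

Treewidth 3.
One such decomposition:
Bags: B1 = {3, 5, 7, 8}  B2 = {2, 3, 7, 8}  B3 = {3, 5, 7, 9}  B4 = {1, 3, 7, 8}  B5 = {2, 3, 6, 7}  B6 = {3, 4, 7, 8}
Tree: B1–B2, B1–B3, B1–B4, B2–B5, B2–B6

Each bag holds 4 vertices, so the decomposition has width 3, which upper-bounds the treewidth. On the other hand G contains the 4-clique {1, 3, 7, 8}. A clique must lie in a single bag of any decomposition, so no decomposition can have width below 3. The upper and lower bounds meet at 3, so that is the treewidth.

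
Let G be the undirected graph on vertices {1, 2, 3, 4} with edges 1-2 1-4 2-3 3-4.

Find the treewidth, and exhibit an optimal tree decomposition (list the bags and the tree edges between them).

Every bag has size at most 3, so the width is 3 − 1 = 2 and tw(G) ≤ 2. The edges 4–1–2–3–4 form a cycle, so G is not a tree and its treewidth is at least 2. Therefore the treewidth is 2.

Treewidth 2.
One optimal decomposition is:
Bags: B1 = {1, 2, 4}  B2 = {2, 3, 4}
Tree: B1–B2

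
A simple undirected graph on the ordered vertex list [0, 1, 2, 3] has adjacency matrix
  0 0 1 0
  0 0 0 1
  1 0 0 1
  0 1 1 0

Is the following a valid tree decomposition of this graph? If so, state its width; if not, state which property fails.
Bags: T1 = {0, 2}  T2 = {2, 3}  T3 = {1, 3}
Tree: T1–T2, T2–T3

Checking the three conditions: (i) the bags cover all of {0, 1, 2, 3}; (ii) for each edge, some bag contains both endpoints; (iii) the bags containing any fixed vertex form a subtree. All hold, so the decomposition is valid with width 2 − 1 = 1.

Yes; width 1.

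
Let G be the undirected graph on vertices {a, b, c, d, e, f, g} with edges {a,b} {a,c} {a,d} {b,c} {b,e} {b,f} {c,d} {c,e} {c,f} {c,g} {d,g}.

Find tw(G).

A width-2 tree decomposition is:
Bags: B1 = {a, b, c}  B2 = {a, c, d}  B3 = {b, c, f}  B4 = {c, d, g}  B5 = {b, c, e}
Tree: B1–B2, B1–B3, B2–B4, B1–B5
Every bag has size at most 3, so the width is 3 − 1 = 2 and tw(G) ≤ 2. For the lower bound, the 3 vertices {c, d, g} are pairwise adjacent, and any tree decomposition puts a clique entirely inside one bag — forcing width ≥ 2. Therefore the treewidth is 2.

2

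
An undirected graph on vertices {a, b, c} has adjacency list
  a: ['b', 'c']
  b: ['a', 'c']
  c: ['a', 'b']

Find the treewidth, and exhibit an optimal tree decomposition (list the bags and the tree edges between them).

With just one bag of size 3, the width is 3 − 1 = 2, so tw(G) ≤ 2. Conversely, {a, b, c} is a clique of size 3, and the vertices of any clique must share a bag in every tree decomposition; so some bag has ≥ 3 vertices and tw(G) ≥ 2. The upper and lower bounds meet at 2, so that is the treewidth.

Treewidth 2.
Bags: B1 = {a, b, c}
Tree: (single bag)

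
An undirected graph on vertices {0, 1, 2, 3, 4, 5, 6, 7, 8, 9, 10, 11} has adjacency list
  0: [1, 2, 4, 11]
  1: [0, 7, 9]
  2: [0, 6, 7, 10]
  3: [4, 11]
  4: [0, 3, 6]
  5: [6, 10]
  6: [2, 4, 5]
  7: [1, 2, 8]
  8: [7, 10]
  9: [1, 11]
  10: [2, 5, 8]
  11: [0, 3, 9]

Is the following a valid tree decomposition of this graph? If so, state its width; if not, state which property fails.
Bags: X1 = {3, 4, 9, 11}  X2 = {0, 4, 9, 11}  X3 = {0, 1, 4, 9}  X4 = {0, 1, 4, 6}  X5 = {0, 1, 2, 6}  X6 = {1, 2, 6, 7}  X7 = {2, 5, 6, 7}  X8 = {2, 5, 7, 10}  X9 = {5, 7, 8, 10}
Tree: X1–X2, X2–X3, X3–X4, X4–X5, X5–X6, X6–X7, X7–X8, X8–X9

Checking the three conditions: (i) the bags cover all of {0, 1, 2, 3, 4, 5, 6, 7, 8, 9, 10, 11}; (ii) for each edge, some bag contains both endpoints; (iii) the bags containing any fixed vertex form a subtree. All hold, so the decomposition is valid with width 4 − 1 = 3.

Yes; width 3.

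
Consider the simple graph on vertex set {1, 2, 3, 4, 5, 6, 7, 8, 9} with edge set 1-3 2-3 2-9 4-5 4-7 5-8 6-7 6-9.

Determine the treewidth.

1

A width-1 tree decomposition is:
Bags: B1 = {1, 3}  B2 = {2, 3}  B3 = {2, 9}  B4 = {6, 9}  B5 = {6, 7}  B6 = {4, 7}  B7 = {4, 5}  B8 = {5, 8}
Tree: B1–B2, B2–B3, B3–B4, B4–B5, B5–B6, B6–B7, B7–B8
The largest bag has 2 vertices, giving width 1; this decomposition certifies tw(G) ≤ 1. Since G has at least one edge (e.g. 1–3), it is not an edgeless graph, so tw(G) ≥ 1. Hence tw(G) = 1 exactly.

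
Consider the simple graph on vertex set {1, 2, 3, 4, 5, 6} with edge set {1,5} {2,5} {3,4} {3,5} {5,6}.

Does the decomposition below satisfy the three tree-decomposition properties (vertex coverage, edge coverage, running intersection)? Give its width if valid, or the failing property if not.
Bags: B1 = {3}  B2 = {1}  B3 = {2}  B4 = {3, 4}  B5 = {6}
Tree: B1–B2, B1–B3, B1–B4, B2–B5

A tree decomposition must satisfy three properties: every vertex lies in some bag; for every edge, both endpoints lie together in some bag; and for every vertex, the bags containing it form a connected subtree. Here vertex 5 appears in no bag, so the decomposition is invalid.

No — vertex 5 appears in no bag.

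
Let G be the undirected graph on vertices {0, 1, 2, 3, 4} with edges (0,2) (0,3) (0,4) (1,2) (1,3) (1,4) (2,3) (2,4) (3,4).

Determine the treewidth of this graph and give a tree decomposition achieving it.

Treewidth 3.
One optimal decomposition is:
Bags: B1 = {0, 2, 3, 4}  B2 = {1, 2, 3, 4}
Tree: B1–B2

Every bag has size at most 4, so the width is 4 − 1 = 3 and tw(G) ≤ 3. Conversely, {0, 2, 3, 4} is a clique of size 4, and the vertices of any clique must share a bag in every tree decomposition; so some bag has ≥ 4 vertices and tw(G) ≥ 3. Combining the bounds, tw(G) = 3.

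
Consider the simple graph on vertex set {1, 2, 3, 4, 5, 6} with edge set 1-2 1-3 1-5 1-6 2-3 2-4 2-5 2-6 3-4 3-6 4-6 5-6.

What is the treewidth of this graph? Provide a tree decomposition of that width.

Treewidth 3.
Bags: B1 = {2, 3, 4, 6}  B2 = {1, 2, 3, 6}  B3 = {1, 2, 5, 6}
Tree: B1–B2, B2–B3

Every bag has size at most 4, so the width is 4 − 1 = 3 and tw(G) ≤ 3. On the other hand G contains the 4-clique {1, 2, 3, 6}. A clique must lie in a single bag of any decomposition, so no decomposition can have width below 3. Hence tw(G) = 3 exactly.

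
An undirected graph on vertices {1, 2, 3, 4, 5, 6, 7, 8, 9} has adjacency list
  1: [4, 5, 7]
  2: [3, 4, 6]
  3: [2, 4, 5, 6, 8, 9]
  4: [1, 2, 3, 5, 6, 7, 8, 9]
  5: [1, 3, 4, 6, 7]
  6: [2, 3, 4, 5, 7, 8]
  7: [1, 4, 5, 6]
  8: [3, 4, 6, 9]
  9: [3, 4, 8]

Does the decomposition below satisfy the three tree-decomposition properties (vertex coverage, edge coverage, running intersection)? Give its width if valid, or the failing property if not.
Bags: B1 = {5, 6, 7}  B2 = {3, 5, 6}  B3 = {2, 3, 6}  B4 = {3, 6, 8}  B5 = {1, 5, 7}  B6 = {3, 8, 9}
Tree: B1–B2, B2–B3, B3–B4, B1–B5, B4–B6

No — vertex 4 appears in no bag.

A tree decomposition must satisfy three properties: every vertex lies in some bag; for every edge, both endpoints lie together in some bag; and for every vertex, the bags containing it form a connected subtree. Here vertex 4 appears in no bag, so the decomposition is invalid.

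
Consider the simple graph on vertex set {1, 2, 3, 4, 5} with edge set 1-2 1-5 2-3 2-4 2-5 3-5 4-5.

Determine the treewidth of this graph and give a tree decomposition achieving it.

Treewidth 2.
Bags: B1 = {1, 2, 5}  B2 = {2, 4, 5}  B3 = {2, 3, 5}
Tree: B1–B2, B1–B3

Each bag holds 3 vertices, so the decomposition has width 2, which upper-bounds the treewidth. Conversely, {1, 2, 5} is a clique of size 3, and the vertices of any clique must share a bag in every tree decomposition; so some bag has ≥ 3 vertices and tw(G) ≥ 2. The upper and lower bounds meet at 2, so that is the treewidth.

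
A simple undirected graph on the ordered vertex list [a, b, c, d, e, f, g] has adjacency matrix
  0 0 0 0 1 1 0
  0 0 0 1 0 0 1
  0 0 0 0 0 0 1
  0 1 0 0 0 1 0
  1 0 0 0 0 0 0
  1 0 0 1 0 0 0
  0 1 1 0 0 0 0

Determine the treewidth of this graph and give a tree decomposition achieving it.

Treewidth 1.
One optimal decomposition is:
Bags: B1 = {c, g}  B2 = {b, g}  B3 = {b, d}  B4 = {d, f}  B5 = {a, f}  B6 = {a, e}
Tree: B1–B2, B2–B3, B3–B4, B4–B5, B5–B6

The largest bag has 2 vertices, giving width 1; this decomposition certifies tw(G) ≤ 1. G has an edge, so its treewidth is at least 1. The upper and lower bounds meet at 1, so that is the treewidth.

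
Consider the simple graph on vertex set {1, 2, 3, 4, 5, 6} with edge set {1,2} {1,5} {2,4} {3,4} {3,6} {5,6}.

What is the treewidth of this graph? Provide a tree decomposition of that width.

The largest bag has 3 vertices, giving width 2; this decomposition certifies tw(G) ≤ 2. The edges 3–6–5–1–2–4–3 form a cycle, so G is not a tree and its treewidth is at least 2. Combining the bounds, tw(G) = 2.

Treewidth 2.
One such decomposition:
Bags: B1 = {3, 5, 6}  B2 = {1, 3, 5}  B3 = {1, 2, 3}  B4 = {2, 3, 4}
Tree: B1–B2, B2–B3, B3–B4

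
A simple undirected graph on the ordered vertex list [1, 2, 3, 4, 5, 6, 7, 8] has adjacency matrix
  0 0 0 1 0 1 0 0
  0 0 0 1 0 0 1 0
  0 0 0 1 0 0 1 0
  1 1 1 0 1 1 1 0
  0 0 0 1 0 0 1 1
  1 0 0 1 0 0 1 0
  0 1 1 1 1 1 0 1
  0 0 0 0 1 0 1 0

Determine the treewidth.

A width-2 tree decomposition is:
Bags: B1 = {4, 5, 7}  B2 = {2, 4, 7}  B3 = {5, 7, 8}  B4 = {4, 6, 7}  B5 = {1, 4, 6}  B6 = {3, 4, 7}
Tree: B1–B2, B1–B3, B2–B4, B4–B5, B1–B6
Every bag has size at most 3, so the width is 3 − 1 = 2 and tw(G) ≤ 2. On the other hand G contains the 3-clique {5, 7, 8}. A clique must lie in a single bag of any decomposition, so no decomposition can have width below 2. Combining the bounds, tw(G) = 2.

2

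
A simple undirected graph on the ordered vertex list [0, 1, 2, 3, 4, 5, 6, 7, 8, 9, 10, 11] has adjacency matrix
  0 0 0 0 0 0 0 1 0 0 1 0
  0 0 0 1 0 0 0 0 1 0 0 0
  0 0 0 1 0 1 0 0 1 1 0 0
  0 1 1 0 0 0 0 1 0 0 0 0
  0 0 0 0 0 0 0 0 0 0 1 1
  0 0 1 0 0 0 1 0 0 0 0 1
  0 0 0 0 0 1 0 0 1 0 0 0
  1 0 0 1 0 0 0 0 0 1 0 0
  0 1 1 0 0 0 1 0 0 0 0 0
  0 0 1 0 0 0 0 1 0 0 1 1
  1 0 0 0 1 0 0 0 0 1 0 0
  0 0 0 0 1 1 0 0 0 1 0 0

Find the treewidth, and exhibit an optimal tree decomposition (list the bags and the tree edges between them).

Each bag holds 4 vertices, so the decomposition has width 3, which upper-bounds the treewidth. For the lower bound: the 4 vertex sets {0,4,10}, {7}, {9}, {2,3,5,11} are disjoint, each induces a connected subgraph, and every pair is joined by at least one edge of G. Contracting each set to a single vertex therefore yields K_{4} as a minor, and since treewidth is minor-monotone, tw(G) ≥ tw(K_{4}) = 3. The upper and lower bounds meet at 3, so that is the treewidth.

Treewidth 3.
One such decomposition:
Bags: B1 = {0, 4, 7, 10}  B2 = {4, 7, 9, 10}  B3 = {4, 7, 9, 11}  B4 = {3, 7, 9, 11}  B5 = {2, 3, 9, 11}  B6 = {2, 3, 5, 11}  B7 = {1, 2, 3, 5}  B8 = {1, 2, 5, 8}  B9 = {1, 5, 6, 8}
Tree: B1–B2, B2–B3, B3–B4, B4–B5, B5–B6, B6–B7, B7–B8, B8–B9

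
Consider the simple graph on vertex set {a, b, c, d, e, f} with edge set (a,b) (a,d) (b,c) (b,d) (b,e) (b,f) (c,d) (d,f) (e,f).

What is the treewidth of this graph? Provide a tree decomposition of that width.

Treewidth 2.
One optimal decomposition is:
Bags: B1 = {b, d, f}  B2 = {a, b, d}  B3 = {b, c, d}  B4 = {b, e, f}
Tree: B1–B2, B2–B3, B1–B4

Each bag holds 3 vertices, so the decomposition has width 2, which upper-bounds the treewidth. Conversely, {a, b, d} is a clique of size 3, and the vertices of any clique must share a bag in every tree decomposition; so some bag has ≥ 3 vertices and tw(G) ≥ 2. Therefore the treewidth is 2.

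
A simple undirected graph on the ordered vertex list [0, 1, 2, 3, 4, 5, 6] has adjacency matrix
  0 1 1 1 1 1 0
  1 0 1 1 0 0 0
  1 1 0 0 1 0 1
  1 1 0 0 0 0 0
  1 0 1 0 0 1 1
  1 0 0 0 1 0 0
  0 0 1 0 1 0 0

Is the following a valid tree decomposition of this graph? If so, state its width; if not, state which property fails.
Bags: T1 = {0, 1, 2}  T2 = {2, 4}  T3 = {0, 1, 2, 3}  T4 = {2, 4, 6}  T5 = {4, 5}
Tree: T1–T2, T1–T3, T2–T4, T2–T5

A tree decomposition must satisfy three properties: every vertex lies in some bag; for every edge, both endpoints lie together in some bag; and for every vertex, the bags containing it form a connected subtree. Here edge (0,4) lies in no bag, so the decomposition is invalid.

No — edge (0,4) lies in no bag.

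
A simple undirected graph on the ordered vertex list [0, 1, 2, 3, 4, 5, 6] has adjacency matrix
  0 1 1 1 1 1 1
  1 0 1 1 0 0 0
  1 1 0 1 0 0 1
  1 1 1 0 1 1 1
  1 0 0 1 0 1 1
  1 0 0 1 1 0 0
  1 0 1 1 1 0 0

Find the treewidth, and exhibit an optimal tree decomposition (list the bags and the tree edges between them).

Each bag holds 4 vertices, so the decomposition has width 3, which upper-bounds the treewidth. Conversely, {0, 1, 2, 3} is a clique of size 4, and the vertices of any clique must share a bag in every tree decomposition; so some bag has ≥ 4 vertices and tw(G) ≥ 3. The upper and lower bounds meet at 3, so that is the treewidth.

Treewidth 3.
Bags: B1 = {0, 2, 3, 6}  B2 = {0, 3, 4, 6}  B3 = {0, 1, 2, 3}  B4 = {0, 3, 4, 5}
Tree: B1–B2, B1–B3, B2–B4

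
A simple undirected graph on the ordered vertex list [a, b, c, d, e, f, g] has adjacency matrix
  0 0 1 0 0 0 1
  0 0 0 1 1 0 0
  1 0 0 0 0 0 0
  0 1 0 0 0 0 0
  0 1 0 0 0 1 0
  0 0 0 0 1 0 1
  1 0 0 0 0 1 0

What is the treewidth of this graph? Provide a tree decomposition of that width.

Each bag holds 2 vertices, so the decomposition has width 1, which upper-bounds the treewidth. Any graph with an edge has treewidth ≥ 1, and G has the edge c–a. Therefore the treewidth is 1.

Treewidth 1.
One such decomposition:
Bags: B1 = {a, c}  B2 = {a, g}  B3 = {f, g}  B4 = {e, f}  B5 = {b, e}  B6 = {b, d}
Tree: B1–B2, B2–B3, B3–B4, B4–B5, B5–B6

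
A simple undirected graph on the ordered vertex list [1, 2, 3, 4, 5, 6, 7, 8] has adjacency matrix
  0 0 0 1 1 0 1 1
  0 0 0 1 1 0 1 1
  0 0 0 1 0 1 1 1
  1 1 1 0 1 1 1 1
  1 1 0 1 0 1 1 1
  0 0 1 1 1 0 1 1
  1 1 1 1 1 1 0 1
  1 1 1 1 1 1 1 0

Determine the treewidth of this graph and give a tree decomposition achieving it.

Treewidth 4.
Bags: B1 = {4, 5, 6, 7, 8}  B2 = {2, 4, 5, 7, 8}  B3 = {3, 4, 6, 7, 8}  B4 = {1, 4, 5, 7, 8}
Tree: B1–B2, B1–B3, B2–B4

Each bag holds 5 vertices, so the decomposition has width 4, which upper-bounds the treewidth. Conversely, {3, 4, 6, 7, 8} is a clique of size 5, and the vertices of any clique must share a bag in every tree decomposition; so some bag has ≥ 5 vertices and tw(G) ≥ 4. Combining the bounds, tw(G) = 4.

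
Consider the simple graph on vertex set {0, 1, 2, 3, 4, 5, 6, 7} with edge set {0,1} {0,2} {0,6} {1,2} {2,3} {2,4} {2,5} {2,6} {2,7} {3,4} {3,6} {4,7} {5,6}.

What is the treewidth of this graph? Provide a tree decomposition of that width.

Treewidth 2.
One such decomposition:
Bags: B1 = {2, 3, 6}  B2 = {2, 5, 6}  B3 = {0, 2, 6}  B4 = {2, 3, 4}  B5 = {2, 4, 7}  B6 = {0, 1, 2}
Tree: B1–B2, B1–B3, B1–B4, B4–B5, B3–B6

Each bag holds 3 vertices, so the decomposition has width 2, which upper-bounds the treewidth. Conversely, {0, 1, 2} is a clique of size 3, and the vertices of any clique must share a bag in every tree decomposition; so some bag has ≥ 3 vertices and tw(G) ≥ 2. Therefore the treewidth is 2.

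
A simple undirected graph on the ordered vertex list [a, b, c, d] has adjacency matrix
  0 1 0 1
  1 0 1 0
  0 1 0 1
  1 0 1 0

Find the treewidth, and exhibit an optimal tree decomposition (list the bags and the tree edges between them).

Treewidth 2.
One such decomposition:
Bags: B1 = {a, b, c}  B2 = {a, c, d}
Tree: B1–B2

Each bag holds 3 vertices, so the decomposition has width 2, which upper-bounds the treewidth. For the lower bound, G contains the cycle a–b–c–d–a, so G is not a forest; only forests have treewidth ≤ 1, hence tw(G) ≥ 2. Therefore the treewidth is 2.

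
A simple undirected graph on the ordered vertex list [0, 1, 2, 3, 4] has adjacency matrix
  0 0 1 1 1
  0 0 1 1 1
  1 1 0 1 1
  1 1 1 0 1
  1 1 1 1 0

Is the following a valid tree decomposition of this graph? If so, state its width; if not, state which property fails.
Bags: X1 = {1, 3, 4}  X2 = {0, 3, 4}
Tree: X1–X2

A tree decomposition must satisfy three properties: every vertex lies in some bag; for every edge, both endpoints lie together in some bag; and for every vertex, the bags containing it form a connected subtree. Here vertex 2 appears in no bag, so the decomposition is invalid.

No — vertex 2 appears in no bag.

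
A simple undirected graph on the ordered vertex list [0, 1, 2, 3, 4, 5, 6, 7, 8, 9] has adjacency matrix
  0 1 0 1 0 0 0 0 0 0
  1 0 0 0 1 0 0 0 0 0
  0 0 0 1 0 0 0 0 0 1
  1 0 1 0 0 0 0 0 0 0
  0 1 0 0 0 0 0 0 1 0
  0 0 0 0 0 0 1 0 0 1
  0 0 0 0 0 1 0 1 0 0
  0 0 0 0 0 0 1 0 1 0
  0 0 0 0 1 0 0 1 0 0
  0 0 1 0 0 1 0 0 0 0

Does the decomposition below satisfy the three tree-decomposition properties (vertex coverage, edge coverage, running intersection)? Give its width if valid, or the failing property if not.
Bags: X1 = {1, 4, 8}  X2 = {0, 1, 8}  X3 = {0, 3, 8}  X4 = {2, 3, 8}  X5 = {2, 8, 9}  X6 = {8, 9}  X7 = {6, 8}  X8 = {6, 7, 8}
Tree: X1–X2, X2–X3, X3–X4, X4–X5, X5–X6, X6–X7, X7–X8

No — vertex 5 appears in no bag.

A tree decomposition must satisfy three properties: every vertex lies in some bag; for every edge, both endpoints lie together in some bag; and for every vertex, the bags containing it form a connected subtree. Here vertex 5 appears in no bag, so the decomposition is invalid.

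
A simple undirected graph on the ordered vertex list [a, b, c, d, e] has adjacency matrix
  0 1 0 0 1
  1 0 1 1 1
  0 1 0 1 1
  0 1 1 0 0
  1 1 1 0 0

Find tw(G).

A width-2 tree decomposition is:
Bags: B1 = {a, b, e}  B2 = {b, c, e}  B3 = {b, c, d}
Tree: B1–B2, B2–B3
Every bag has size at most 3, so the width is 3 − 1 = 2 and tw(G) ≤ 2. Conversely, {b, c, d} is a clique of size 3, and the vertices of any clique must share a bag in every tree decomposition; so some bag has ≥ 3 vertices and tw(G) ≥ 2. Therefore the treewidth is 2.

2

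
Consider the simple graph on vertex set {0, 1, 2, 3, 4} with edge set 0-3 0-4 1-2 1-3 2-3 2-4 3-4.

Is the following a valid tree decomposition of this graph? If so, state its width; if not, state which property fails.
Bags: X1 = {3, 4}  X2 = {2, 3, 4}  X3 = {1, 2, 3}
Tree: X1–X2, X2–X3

A tree decomposition must satisfy three properties: every vertex lies in some bag; for every edge, both endpoints lie together in some bag; and for every vertex, the bags containing it form a connected subtree. Here vertex 0 appears in no bag, so the decomposition is invalid.

No — vertex 0 appears in no bag.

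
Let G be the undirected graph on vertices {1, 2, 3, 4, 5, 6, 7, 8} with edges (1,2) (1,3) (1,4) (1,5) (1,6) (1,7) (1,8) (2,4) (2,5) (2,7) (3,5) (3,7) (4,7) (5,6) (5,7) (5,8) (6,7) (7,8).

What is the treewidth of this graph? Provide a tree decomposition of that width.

Treewidth 3.
One optimal decomposition is:
Bags: B1 = {1, 3, 5, 7}  B2 = {1, 2, 5, 7}  B3 = {1, 5, 6, 7}  B4 = {1, 5, 7, 8}  B5 = {1, 2, 4, 7}
Tree: B1–B2, B2–B3, B3–B4, B2–B5

The largest bag has 4 vertices, giving width 3; this decomposition certifies tw(G) ≤ 3. For the lower bound, the 4 vertices {1, 2, 4, 7} are pairwise adjacent, and any tree decomposition puts a clique entirely inside one bag — forcing width ≥ 3. Hence tw(G) = 3 exactly.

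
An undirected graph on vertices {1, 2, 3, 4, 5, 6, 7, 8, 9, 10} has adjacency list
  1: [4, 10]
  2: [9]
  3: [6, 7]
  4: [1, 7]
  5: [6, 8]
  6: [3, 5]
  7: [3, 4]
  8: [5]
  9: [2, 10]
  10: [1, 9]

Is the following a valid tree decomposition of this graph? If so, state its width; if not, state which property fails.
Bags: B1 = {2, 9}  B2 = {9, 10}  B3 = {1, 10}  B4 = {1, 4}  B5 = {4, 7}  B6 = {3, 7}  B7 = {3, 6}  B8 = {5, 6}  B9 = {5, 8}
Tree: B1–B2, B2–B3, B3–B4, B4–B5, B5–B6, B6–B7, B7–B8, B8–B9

Checking the three conditions: (i) the bags cover all of {1, 2, 3, 4, 5, 6, 7, 8, 9, 10}; (ii) for each edge, some bag contains both endpoints; (iii) the bags containing any fixed vertex form a subtree. All hold, so the decomposition is valid with width 2 − 1 = 1.

Yes; width 1.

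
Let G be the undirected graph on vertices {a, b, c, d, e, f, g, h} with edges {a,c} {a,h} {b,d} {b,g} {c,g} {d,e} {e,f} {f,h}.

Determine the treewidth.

2

A width-2 tree decomposition is:
Bags: B1 = {b, d, g}  B2 = {d, e, g}  B3 = {e, f, g}  B4 = {f, g, h}  B5 = {a, g, h}  B6 = {a, c, g}
Tree: B1–B2, B2–B3, B3–B4, B4–B5, B5–B6
The largest bag has 3 vertices, giving width 2; this decomposition certifies tw(G) ≤ 2. For the lower bound, G contains the cycle g–b–d–e–f–h–a–c–g, so G is not a forest; only forests have treewidth ≤ 1, hence tw(G) ≥ 2. The upper and lower bounds meet at 2, so that is the treewidth.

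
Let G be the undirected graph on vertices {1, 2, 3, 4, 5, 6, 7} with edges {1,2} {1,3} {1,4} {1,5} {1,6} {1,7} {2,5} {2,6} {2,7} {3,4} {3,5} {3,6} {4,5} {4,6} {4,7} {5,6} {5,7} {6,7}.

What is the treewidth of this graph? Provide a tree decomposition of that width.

The largest bag has 5 vertices, giving width 4; this decomposition certifies tw(G) ≤ 4. Conversely, {1, 2, 5, 6, 7} is a clique of size 5, and the vertices of any clique must share a bag in every tree decomposition; so some bag has ≥ 5 vertices and tw(G) ≥ 4. Therefore the treewidth is 4.

Treewidth 4.
One optimal decomposition is:
Bags: B1 = {1, 4, 5, 6, 7}  B2 = {1, 2, 5, 6, 7}  B3 = {1, 3, 4, 5, 6}
Tree: B1–B2, B1–B3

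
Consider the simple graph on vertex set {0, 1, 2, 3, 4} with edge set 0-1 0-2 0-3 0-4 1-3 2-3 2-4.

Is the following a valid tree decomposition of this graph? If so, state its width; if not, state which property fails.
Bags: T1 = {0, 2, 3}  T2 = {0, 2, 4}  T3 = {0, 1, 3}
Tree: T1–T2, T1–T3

Every vertex of G appears in some bag (union = {0, 1, 2, 3, 4}); every edge is covered by a bag; and for each vertex v the set of bags containing v is connected in the bag tree. The decomposition is therefore valid. The largest bag has 3 vertices, so the width is 2.

Yes; width 2.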